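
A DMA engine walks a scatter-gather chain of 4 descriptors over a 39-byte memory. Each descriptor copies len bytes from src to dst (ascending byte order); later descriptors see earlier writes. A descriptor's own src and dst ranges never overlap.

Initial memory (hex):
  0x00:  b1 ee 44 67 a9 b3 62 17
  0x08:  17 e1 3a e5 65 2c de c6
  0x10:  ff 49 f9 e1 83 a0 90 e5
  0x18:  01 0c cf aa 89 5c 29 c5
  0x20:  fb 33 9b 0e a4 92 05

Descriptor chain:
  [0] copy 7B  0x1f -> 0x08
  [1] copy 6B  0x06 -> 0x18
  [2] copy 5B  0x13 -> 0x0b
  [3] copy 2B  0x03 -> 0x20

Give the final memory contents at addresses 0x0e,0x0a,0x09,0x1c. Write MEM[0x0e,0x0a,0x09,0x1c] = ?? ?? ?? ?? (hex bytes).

MEM[0x0e,0x0a,0x09,0x1c] = 90 33 fb 33

[0] 0x1f->0x08 len=7 : c5 fb 33 9b 0e a4 92
[1] 0x06->0x18 len=6 : 62 17 c5 fb 33 9b
[2] 0x13->0x0b len=5 : e1 83 a0 90 e5
[3] 0x03->0x20 len=2 : 67 a9
query mem[0x0e]=0x90, mem[0x0a]=0x33, mem[0x09]=0xfb, mem[0x1c]=0x33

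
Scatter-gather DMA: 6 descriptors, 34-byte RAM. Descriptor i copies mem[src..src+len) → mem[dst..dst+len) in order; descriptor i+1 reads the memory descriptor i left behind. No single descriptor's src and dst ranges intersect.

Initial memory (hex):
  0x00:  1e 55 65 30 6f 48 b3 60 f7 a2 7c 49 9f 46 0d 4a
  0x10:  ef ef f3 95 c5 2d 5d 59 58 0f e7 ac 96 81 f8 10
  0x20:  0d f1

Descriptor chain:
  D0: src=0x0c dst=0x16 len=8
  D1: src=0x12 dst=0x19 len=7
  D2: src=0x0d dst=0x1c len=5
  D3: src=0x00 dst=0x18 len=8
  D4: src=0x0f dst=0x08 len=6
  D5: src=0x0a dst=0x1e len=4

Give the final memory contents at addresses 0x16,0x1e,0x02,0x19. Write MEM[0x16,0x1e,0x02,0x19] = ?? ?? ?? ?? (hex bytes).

MEM[0x16,0x1e,0x02,0x19] = 9f ef 65 55

#0 dst[0x16+8] := {0x9f,0x46,0x0d,0x4a,0xef,0xef,0xf3,0x95}
#1 dst[0x19+7] := {0xf3,0x95,0xc5,0x2d,0x9f,0x46,0x0d}
#2 dst[0x1c+5] := {0x46,0x0d,0x4a,0xef,0xef}
#3 dst[0x18+8] := {0x1e,0x55,0x65,0x30,0x6f,0x48,0xb3,0x60}
#4 dst[0x08+6] := {0x4a,0xef,0xef,0xf3,0x95,0xc5}
#5 dst[0x1e+4] := {0xef,0xf3,0x95,0xc5}
query mem[0x16]=0x9f, mem[0x1e]=0xef, mem[0x02]=0x65, mem[0x19]=0x55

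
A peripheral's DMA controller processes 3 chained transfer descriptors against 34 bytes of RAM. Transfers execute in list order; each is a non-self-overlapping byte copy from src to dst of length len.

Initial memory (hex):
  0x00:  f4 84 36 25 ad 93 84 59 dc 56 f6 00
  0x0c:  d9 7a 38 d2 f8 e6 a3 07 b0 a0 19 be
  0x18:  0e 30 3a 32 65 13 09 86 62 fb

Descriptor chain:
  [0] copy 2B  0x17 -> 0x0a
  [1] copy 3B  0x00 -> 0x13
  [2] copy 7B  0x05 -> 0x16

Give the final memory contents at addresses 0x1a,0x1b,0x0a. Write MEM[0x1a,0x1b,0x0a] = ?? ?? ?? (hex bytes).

MEM[0x1a,0x1b,0x0a] = 56 be be

  after D0: wrote 2B at 0x0a = be0e
  after D1: wrote 3B at 0x13 = f48436
  after D2: wrote 7B at 0x16 = 938459dc56be0e
query mem[0x1a]=0x56, mem[0x1b]=0xbe, mem[0x0a]=0xbe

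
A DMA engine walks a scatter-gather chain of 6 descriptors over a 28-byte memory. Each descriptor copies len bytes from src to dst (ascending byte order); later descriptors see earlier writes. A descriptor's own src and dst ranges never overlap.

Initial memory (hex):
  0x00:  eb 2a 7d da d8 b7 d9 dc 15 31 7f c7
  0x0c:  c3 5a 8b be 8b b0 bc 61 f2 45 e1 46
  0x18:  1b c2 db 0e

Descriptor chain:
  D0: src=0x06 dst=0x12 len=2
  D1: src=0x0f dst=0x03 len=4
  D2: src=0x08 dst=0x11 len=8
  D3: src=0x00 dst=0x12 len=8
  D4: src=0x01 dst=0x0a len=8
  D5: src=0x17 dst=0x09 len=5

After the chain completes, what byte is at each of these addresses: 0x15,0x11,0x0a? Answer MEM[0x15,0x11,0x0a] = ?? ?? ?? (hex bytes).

MEM[0x15,0x11,0x0a] = be 15 d9

[0] 0x06->0x12 len=2 : d9 dc
[1] 0x0f->0x03 len=4 : be 8b b0 d9
[2] 0x08->0x11 len=8 : 15 31 7f c7 c3 5a 8b be
[3] 0x00->0x12 len=8 : eb 2a 7d be 8b b0 d9 dc
[4] 0x01->0x0a len=8 : 2a 7d be 8b b0 d9 dc 15
[5] 0x17->0x09 len=5 : b0 d9 dc db 0e
query mem[0x15]=0xbe, mem[0x11]=0x15, mem[0x0a]=0xd9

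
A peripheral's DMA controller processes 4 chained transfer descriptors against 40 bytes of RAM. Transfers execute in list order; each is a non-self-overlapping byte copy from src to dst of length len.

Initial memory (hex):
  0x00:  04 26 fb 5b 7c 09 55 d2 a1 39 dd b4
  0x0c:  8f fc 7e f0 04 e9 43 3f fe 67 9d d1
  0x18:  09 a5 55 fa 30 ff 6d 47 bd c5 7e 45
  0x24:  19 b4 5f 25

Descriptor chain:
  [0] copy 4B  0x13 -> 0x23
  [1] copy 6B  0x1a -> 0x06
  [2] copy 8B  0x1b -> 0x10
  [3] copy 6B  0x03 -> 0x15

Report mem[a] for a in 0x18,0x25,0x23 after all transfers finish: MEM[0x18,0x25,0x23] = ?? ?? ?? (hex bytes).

MEM[0x18,0x25,0x23] = 55 67 3f

D0: mem[0x23..0x26] <- [3f fe 67 9d]
D1: mem[0x06..0x0b] <- [55 fa 30 ff 6d 47]
D2: mem[0x10..0x17] <- [fa 30 ff 6d 47 bd c5 7e]
D3: mem[0x15..0x1a] <- [5b 7c 09 55 fa 30]
query mem[0x18]=0x55, mem[0x25]=0x67, mem[0x23]=0x3f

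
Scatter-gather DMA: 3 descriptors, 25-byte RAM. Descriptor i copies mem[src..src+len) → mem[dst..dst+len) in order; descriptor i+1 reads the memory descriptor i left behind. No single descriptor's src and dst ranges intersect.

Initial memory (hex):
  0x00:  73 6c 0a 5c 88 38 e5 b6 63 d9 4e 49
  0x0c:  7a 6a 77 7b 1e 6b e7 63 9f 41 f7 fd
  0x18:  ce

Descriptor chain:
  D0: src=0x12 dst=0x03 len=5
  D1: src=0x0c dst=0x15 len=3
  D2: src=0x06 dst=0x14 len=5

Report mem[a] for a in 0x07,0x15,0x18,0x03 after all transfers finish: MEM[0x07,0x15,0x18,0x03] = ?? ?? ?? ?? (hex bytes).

MEM[0x07,0x15,0x18,0x03] = f7 f7 4e e7

  after D0: wrote 5B at 0x03 = e7639f41f7
  after D1: wrote 3B at 0x15 = 7a6a77
  after D2: wrote 5B at 0x14 = 41f763d94e
query mem[0x07]=0xf7, mem[0x15]=0xf7, mem[0x18]=0x4e, mem[0x03]=0xe7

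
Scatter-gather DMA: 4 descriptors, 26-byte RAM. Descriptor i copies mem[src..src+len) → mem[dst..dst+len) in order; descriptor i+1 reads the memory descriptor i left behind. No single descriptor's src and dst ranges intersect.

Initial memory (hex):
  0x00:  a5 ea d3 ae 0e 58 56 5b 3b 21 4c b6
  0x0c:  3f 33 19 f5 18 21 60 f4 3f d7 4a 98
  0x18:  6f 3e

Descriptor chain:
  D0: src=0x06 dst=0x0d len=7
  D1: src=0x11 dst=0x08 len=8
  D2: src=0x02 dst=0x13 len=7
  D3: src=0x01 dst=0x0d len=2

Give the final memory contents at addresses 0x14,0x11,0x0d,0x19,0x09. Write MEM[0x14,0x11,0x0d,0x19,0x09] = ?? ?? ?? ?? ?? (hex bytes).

MEM[0x14,0x11,0x0d,0x19,0x09] = ae 4c ea 4c b6

  after D0: wrote 7B at 0x0d = 565b3b214cb63f
  after D1: wrote 8B at 0x08 = 4cb63f3fd74a986f
  after D2: wrote 7B at 0x13 = d3ae0e58565b4c
  after D3: wrote 2B at 0x0d = ead3
query mem[0x14]=0xae, mem[0x11]=0x4c, mem[0x0d]=0xea, mem[0x19]=0x4c, mem[0x09]=0xb6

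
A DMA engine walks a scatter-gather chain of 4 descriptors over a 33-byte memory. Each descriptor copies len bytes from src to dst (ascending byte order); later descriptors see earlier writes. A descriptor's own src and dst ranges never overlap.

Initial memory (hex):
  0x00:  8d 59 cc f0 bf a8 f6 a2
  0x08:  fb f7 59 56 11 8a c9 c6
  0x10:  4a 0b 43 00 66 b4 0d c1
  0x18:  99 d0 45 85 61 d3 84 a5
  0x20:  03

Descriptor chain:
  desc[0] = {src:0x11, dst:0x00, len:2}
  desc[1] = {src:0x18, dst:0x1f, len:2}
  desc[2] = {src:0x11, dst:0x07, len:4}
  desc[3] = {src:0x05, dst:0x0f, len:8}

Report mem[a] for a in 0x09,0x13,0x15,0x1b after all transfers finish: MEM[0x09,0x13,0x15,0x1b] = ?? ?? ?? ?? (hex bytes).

MEM[0x09,0x13,0x15,0x1b] = 00 00 56 85

#0 dst[0x00+2] := {0x0b,0x43}
#1 dst[0x1f+2] := {0x99,0xd0}
#2 dst[0x07+4] := {0x0b,0x43,0x00,0x66}
#3 dst[0x0f+8] := {0xa8,0xf6,0x0b,0x43,0x00,0x66,0x56,0x11}
query mem[0x09]=0x00, mem[0x13]=0x00, mem[0x15]=0x56, mem[0x1b]=0x85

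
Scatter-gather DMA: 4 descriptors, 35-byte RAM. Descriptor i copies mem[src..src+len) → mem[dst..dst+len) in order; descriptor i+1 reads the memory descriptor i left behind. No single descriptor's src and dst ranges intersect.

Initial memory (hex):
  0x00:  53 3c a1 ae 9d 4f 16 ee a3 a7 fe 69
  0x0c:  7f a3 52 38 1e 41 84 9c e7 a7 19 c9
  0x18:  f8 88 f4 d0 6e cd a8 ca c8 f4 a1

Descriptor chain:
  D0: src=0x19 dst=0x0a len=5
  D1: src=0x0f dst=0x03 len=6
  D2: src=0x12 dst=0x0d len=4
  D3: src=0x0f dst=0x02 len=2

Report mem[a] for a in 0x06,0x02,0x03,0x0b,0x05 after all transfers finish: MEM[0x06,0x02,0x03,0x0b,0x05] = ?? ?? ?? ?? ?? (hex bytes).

MEM[0x06,0x02,0x03,0x0b,0x05] = 84 e7 a7 f4 41

[0] 0x19->0x0a len=5 : 88 f4 d0 6e cd
[1] 0x0f->0x03 len=6 : 38 1e 41 84 9c e7
[2] 0x12->0x0d len=4 : 84 9c e7 a7
[3] 0x0f->0x02 len=2 : e7 a7
query mem[0x06]=0x84, mem[0x02]=0xe7, mem[0x03]=0xa7, mem[0x0b]=0xf4, mem[0x05]=0x41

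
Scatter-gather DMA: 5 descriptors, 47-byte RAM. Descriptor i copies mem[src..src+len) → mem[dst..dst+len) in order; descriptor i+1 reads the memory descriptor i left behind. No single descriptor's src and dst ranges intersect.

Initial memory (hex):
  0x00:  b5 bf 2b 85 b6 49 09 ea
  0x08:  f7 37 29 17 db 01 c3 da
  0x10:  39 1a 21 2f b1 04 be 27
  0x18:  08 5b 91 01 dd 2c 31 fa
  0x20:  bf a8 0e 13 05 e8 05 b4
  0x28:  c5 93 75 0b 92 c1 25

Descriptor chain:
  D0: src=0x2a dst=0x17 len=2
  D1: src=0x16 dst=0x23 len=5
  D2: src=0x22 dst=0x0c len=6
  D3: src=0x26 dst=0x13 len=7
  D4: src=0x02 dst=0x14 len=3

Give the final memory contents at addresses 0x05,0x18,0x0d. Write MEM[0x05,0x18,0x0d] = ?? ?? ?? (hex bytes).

  after D0: wrote 2B at 0x17 = 750b
  after D1: wrote 5B at 0x23 = be750b5b91
  after D2: wrote 6B at 0x0c = 0ebe750b5b91
  after D3: wrote 7B at 0x13 = 5b91c593750b92
  after D4: wrote 3B at 0x14 = 2b85b6
query mem[0x05]=0x49, mem[0x18]=0x0b, mem[0x0d]=0xbe

MEM[0x05,0x18,0x0d] = 49 0b be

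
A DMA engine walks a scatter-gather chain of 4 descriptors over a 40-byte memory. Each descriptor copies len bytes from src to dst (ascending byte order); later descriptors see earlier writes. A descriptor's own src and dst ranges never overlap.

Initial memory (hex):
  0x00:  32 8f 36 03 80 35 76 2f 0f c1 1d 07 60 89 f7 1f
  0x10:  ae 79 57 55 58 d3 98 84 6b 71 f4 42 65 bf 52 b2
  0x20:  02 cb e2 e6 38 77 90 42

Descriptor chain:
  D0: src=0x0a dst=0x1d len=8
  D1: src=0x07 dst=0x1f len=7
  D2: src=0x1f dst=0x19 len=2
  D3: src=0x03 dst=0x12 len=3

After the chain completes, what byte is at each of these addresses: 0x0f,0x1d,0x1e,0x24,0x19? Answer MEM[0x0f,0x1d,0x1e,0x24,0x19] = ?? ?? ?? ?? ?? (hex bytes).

  after D0: wrote 8B at 0x1d = 1d076089f71fae79
  after D1: wrote 7B at 0x1f = 2f0fc11d076089
  after D2: wrote 2B at 0x19 = 2f0f
  after D3: wrote 3B at 0x12 = 038035
query mem[0x0f]=0x1f, mem[0x1d]=0x1d, mem[0x1e]=0x07, mem[0x24]=0x60, mem[0x19]=0x2f

MEM[0x0f,0x1d,0x1e,0x24,0x19] = 1f 1d 07 60 2f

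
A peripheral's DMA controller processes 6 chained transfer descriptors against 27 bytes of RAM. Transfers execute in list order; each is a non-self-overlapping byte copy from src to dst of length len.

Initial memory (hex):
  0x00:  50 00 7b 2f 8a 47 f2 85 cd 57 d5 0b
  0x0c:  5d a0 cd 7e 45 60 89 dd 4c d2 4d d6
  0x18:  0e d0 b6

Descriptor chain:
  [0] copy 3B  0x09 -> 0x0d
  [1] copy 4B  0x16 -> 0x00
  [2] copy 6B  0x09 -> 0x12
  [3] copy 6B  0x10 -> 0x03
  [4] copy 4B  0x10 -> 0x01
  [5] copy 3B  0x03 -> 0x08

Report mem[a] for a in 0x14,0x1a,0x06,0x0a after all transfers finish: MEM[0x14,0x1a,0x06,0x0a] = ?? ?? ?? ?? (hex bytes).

MEM[0x14,0x1a,0x06,0x0a] = 0b b6 d5 57

  after D0: wrote 3B at 0x0d = 57d50b
  after D1: wrote 4B at 0x00 = 4dd60ed0
  after D2: wrote 6B at 0x12 = 57d50b5d57d5
  after D3: wrote 6B at 0x03 = 456057d50b5d
  after D4: wrote 4B at 0x01 = 456057d5
  after D5: wrote 3B at 0x08 = 57d557
query mem[0x14]=0x0b, mem[0x1a]=0xb6, mem[0x06]=0xd5, mem[0x0a]=0x57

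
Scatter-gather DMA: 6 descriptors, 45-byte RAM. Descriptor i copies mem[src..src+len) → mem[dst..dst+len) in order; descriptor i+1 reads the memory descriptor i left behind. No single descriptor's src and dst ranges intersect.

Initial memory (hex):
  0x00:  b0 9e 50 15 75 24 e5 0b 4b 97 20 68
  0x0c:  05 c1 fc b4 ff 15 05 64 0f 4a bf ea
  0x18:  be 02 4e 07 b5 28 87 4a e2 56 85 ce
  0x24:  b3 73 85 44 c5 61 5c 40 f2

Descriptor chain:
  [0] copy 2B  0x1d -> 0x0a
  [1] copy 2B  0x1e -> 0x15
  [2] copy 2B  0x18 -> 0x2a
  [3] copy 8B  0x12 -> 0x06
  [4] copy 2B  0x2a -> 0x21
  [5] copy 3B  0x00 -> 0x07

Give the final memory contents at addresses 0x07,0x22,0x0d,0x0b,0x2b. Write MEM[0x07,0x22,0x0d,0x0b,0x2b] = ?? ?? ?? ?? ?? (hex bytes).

  after D0: wrote 2B at 0x0a = 2887
  after D1: wrote 2B at 0x15 = 874a
  after D2: wrote 2B at 0x2a = be02
  after D3: wrote 8B at 0x06 = 05640f874aeabe02
  after D4: wrote 2B at 0x21 = be02
  after D5: wrote 3B at 0x07 = b09e50
query mem[0x07]=0xb0, mem[0x22]=0x02, mem[0x0d]=0x02, mem[0x0b]=0xea, mem[0x2b]=0x02

MEM[0x07,0x22,0x0d,0x0b,0x2b] = b0 02 02 ea 02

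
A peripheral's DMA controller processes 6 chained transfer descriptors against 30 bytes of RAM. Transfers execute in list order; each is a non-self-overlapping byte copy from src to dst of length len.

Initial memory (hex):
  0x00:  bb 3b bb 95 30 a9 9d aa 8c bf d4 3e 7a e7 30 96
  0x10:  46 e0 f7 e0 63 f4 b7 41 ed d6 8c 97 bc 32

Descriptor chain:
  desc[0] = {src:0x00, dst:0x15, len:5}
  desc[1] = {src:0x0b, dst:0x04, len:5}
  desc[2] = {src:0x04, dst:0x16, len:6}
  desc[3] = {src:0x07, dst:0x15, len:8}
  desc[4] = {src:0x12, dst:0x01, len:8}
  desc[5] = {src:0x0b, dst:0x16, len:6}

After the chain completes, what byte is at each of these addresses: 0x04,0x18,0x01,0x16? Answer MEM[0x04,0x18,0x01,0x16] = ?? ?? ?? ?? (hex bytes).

  after D0: wrote 5B at 0x15 = bb3bbb9530
  after D1: wrote 5B at 0x04 = 3e7ae73096
  after D2: wrote 6B at 0x16 = 3e7ae73096bf
  after D3: wrote 8B at 0x15 = 3096bfd43e7ae730
  after D4: wrote 8B at 0x01 = f7e0633096bfd43e
  after D5: wrote 6B at 0x16 = 3e7ae7309646
query mem[0x04]=0x30, mem[0x18]=0xe7, mem[0x01]=0xf7, mem[0x16]=0x3e

MEM[0x04,0x18,0x01,0x16] = 30 e7 f7 3e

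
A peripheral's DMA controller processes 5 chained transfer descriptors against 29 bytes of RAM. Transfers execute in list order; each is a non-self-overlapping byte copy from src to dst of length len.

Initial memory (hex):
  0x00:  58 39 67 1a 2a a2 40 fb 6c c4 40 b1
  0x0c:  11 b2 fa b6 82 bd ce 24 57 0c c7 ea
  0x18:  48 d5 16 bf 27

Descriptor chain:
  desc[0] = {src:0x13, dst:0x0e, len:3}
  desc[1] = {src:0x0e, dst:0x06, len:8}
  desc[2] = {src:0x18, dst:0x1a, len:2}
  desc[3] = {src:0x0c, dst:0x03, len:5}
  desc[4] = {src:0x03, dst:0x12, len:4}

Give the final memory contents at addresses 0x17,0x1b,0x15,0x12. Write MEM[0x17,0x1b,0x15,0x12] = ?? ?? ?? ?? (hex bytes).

#0 dst[0x0e+3] := {0x24,0x57,0x0c}
#1 dst[0x06+8] := {0x24,0x57,0x0c,0xbd,0xce,0x24,0x57,0x0c}
#2 dst[0x1a+2] := {0x48,0xd5}
#3 dst[0x03+5] := {0x57,0x0c,0x24,0x57,0x0c}
#4 dst[0x12+4] := {0x57,0x0c,0x24,0x57}
query mem[0x17]=0xea, mem[0x1b]=0xd5, mem[0x15]=0x57, mem[0x12]=0x57

MEM[0x17,0x1b,0x15,0x12] = ea d5 57 57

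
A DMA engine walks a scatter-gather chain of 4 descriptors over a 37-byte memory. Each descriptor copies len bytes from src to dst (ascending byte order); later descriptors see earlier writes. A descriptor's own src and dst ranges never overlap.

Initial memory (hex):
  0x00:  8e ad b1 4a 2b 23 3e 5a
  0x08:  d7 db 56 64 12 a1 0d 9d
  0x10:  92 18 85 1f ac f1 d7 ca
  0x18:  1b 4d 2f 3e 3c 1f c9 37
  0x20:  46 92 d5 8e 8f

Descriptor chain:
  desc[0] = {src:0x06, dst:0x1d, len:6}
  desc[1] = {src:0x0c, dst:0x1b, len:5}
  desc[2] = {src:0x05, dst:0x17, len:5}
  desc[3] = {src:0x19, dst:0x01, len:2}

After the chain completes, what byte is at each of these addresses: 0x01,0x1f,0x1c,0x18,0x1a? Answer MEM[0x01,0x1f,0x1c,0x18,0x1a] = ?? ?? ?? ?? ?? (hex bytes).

[0] 0x06->0x1d len=6 : 3e 5a d7 db 56 64
[1] 0x0c->0x1b len=5 : 12 a1 0d 9d 92
[2] 0x05->0x17 len=5 : 23 3e 5a d7 db
[3] 0x19->0x01 len=2 : 5a d7
query mem[0x01]=0x5a, mem[0x1f]=0x92, mem[0x1c]=0xa1, mem[0x18]=0x3e, mem[0x1a]=0xd7

MEM[0x01,0x1f,0x1c,0x18,0x1a] = 5a 92 a1 3e d7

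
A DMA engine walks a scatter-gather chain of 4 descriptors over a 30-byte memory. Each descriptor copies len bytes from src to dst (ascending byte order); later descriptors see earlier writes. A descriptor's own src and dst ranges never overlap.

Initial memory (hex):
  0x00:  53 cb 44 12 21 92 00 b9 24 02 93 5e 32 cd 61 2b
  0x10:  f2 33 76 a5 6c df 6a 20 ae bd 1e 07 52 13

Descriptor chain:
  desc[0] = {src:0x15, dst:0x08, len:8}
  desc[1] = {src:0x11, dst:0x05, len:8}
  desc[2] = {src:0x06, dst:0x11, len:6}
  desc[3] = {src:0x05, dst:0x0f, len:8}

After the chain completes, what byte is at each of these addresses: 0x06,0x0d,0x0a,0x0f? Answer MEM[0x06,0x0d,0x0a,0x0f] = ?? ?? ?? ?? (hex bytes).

MEM[0x06,0x0d,0x0a,0x0f] = 76 1e 6a 33

  after D0: wrote 8B at 0x08 = df6a20aebd1e0752
  after D1: wrote 8B at 0x05 = 3376a56cdf6a20ae
  after D2: wrote 6B at 0x11 = 76a56cdf6a20
  after D3: wrote 8B at 0x0f = 3376a56cdf6a20ae
query mem[0x06]=0x76, mem[0x0d]=0x1e, mem[0x0a]=0x6a, mem[0x0f]=0x33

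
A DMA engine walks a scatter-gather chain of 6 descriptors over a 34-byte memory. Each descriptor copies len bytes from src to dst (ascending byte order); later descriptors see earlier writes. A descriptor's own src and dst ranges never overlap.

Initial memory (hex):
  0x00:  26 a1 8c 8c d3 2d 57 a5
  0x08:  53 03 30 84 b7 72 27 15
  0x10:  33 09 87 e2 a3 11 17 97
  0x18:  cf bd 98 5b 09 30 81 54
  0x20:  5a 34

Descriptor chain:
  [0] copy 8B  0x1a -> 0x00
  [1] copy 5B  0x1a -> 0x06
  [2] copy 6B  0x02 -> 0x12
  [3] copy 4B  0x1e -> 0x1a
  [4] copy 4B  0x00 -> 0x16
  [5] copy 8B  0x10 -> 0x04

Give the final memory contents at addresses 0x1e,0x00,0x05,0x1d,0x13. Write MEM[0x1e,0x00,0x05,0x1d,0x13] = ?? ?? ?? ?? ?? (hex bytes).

  after D0: wrote 8B at 0x00 = 985b093081545a34
  after D1: wrote 5B at 0x06 = 985b093081
  after D2: wrote 6B at 0x12 = 09308154985b
  after D3: wrote 4B at 0x1a = 81545a34
  after D4: wrote 4B at 0x16 = 985b0930
  after D5: wrote 8B at 0x04 = 330909308154985b
query mem[0x1e]=0x81, mem[0x00]=0x98, mem[0x05]=0x09, mem[0x1d]=0x34, mem[0x13]=0x30

MEM[0x1e,0x00,0x05,0x1d,0x13] = 81 98 09 34 30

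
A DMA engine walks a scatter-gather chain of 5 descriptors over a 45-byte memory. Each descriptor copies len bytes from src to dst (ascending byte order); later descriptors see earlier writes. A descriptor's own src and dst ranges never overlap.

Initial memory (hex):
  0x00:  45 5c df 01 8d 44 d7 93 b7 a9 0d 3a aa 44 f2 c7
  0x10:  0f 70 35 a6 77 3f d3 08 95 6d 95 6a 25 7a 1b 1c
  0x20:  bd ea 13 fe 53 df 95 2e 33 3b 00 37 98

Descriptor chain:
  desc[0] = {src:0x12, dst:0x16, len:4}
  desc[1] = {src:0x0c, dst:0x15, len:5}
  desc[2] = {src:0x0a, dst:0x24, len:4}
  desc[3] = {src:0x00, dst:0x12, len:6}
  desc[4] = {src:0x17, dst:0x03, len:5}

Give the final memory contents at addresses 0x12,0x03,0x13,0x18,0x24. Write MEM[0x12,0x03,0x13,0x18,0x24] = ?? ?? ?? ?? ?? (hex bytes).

  after D0: wrote 4B at 0x16 = 35a6773f
  after D1: wrote 5B at 0x15 = aa44f2c70f
  after D2: wrote 4B at 0x24 = 0d3aaa44
  after D3: wrote 6B at 0x12 = 455cdf018d44
  after D4: wrote 5B at 0x03 = 44c70f956a
query mem[0x12]=0x45, mem[0x03]=0x44, mem[0x13]=0x5c, mem[0x18]=0xc7, mem[0x24]=0x0d

MEM[0x12,0x03,0x13,0x18,0x24] = 45 44 5c c7 0d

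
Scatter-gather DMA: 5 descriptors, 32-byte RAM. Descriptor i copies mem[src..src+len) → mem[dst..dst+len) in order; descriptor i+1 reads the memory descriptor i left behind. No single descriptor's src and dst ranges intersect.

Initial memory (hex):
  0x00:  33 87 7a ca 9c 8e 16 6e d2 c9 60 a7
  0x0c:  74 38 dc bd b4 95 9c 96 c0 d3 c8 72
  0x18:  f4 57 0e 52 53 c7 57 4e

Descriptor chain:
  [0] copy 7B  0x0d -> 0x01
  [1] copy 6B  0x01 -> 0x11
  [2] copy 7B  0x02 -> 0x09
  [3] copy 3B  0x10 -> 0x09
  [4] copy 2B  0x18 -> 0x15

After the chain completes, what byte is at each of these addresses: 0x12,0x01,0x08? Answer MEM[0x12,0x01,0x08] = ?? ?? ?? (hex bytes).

MEM[0x12,0x01,0x08] = dc 38 d2

D0: mem[0x01..0x07] <- [38 dc bd b4 95 9c 96]
D1: mem[0x11..0x16] <- [38 dc bd b4 95 9c]
D2: mem[0x09..0x0f] <- [dc bd b4 95 9c 96 d2]
D3: mem[0x09..0x0b] <- [b4 38 dc]
D4: mem[0x15..0x16] <- [f4 57]
query mem[0x12]=0xdc, mem[0x01]=0x38, mem[0x08]=0xd2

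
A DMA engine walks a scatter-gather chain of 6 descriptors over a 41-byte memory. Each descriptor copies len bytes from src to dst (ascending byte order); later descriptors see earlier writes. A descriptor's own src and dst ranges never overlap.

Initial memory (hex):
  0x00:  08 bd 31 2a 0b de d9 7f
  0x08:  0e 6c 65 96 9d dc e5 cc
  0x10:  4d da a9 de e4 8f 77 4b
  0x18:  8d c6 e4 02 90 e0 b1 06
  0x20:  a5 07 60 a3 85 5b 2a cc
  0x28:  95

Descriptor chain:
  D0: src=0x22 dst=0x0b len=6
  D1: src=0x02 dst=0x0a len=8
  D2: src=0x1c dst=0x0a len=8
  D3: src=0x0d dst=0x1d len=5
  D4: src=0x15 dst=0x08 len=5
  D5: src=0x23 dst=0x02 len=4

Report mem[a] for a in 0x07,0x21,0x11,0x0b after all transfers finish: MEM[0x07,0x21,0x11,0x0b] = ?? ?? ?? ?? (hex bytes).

MEM[0x07,0x21,0x11,0x0b] = 7f a3 a3 8d

D0: mem[0x0b..0x10] <- [60 a3 85 5b 2a cc]
D1: mem[0x0a..0x11] <- [31 2a 0b de d9 7f 0e 6c]
D2: mem[0x0a..0x11] <- [90 e0 b1 06 a5 07 60 a3]
D3: mem[0x1d..0x21] <- [06 a5 07 60 a3]
D4: mem[0x08..0x0c] <- [8f 77 4b 8d c6]
D5: mem[0x02..0x05] <- [a3 85 5b 2a]
query mem[0x07]=0x7f, mem[0x21]=0xa3, mem[0x11]=0xa3, mem[0x0b]=0x8d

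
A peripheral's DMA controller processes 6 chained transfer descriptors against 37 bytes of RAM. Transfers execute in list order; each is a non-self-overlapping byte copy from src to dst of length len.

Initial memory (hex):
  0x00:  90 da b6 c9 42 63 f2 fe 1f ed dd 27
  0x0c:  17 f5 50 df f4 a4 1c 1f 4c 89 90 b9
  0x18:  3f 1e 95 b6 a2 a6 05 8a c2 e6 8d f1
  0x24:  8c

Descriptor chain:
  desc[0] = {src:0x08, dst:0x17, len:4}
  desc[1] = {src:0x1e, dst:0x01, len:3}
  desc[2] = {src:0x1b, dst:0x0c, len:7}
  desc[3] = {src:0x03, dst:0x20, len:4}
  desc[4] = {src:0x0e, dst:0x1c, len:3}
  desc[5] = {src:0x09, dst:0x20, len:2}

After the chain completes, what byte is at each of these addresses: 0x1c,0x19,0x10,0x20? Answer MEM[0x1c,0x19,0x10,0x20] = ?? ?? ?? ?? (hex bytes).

  after D0: wrote 4B at 0x17 = 1feddd27
  after D1: wrote 3B at 0x01 = 058ac2
  after D2: wrote 7B at 0x0c = b6a2a6058ac2e6
  after D3: wrote 4B at 0x20 = c24263f2
  after D4: wrote 3B at 0x1c = a6058a
  after D5: wrote 2B at 0x20 = eddd
query mem[0x1c]=0xa6, mem[0x19]=0xdd, mem[0x10]=0x8a, mem[0x20]=0xed

MEM[0x1c,0x19,0x10,0x20] = a6 dd 8a ed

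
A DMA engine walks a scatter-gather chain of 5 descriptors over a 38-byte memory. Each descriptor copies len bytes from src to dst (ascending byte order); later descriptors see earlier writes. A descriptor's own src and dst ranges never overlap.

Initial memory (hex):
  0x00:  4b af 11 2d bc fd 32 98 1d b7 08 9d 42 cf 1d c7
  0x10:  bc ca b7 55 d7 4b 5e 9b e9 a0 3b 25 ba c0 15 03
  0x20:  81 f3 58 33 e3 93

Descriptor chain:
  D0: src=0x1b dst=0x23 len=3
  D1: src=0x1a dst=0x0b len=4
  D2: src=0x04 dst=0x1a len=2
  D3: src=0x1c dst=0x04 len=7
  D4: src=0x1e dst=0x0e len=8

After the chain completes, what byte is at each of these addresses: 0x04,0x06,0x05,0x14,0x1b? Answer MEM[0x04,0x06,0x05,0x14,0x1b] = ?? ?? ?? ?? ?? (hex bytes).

MEM[0x04,0x06,0x05,0x14,0x1b] = ba 15 c0 ba fd

D0: mem[0x23..0x25] <- [25 ba c0]
D1: mem[0x0b..0x0e] <- [3b 25 ba c0]
D2: mem[0x1a..0x1b] <- [bc fd]
D3: mem[0x04..0x0a] <- [ba c0 15 03 81 f3 58]
D4: mem[0x0e..0x15] <- [15 03 81 f3 58 25 ba c0]
query mem[0x04]=0xba, mem[0x06]=0x15, mem[0x05]=0xc0, mem[0x14]=0xba, mem[0x1b]=0xfd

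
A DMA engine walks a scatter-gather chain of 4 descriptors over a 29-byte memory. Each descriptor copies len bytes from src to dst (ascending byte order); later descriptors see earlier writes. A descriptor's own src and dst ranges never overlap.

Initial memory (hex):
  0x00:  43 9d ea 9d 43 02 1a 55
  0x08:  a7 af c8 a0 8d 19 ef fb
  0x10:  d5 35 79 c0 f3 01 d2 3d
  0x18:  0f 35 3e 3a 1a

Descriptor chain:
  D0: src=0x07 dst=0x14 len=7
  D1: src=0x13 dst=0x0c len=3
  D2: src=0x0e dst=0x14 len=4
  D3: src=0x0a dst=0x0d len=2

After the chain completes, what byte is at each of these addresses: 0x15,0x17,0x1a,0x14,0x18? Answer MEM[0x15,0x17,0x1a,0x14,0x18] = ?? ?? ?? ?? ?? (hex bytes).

MEM[0x15,0x17,0x1a,0x14,0x18] = fb 35 19 a7 a0

D0: mem[0x14..0x1a] <- [55 a7 af c8 a0 8d 19]
D1: mem[0x0c..0x0e] <- [c0 55 a7]
D2: mem[0x14..0x17] <- [a7 fb d5 35]
D3: mem[0x0d..0x0e] <- [c8 a0]
query mem[0x15]=0xfb, mem[0x17]=0x35, mem[0x1a]=0x19, mem[0x14]=0xa7, mem[0x18]=0xa0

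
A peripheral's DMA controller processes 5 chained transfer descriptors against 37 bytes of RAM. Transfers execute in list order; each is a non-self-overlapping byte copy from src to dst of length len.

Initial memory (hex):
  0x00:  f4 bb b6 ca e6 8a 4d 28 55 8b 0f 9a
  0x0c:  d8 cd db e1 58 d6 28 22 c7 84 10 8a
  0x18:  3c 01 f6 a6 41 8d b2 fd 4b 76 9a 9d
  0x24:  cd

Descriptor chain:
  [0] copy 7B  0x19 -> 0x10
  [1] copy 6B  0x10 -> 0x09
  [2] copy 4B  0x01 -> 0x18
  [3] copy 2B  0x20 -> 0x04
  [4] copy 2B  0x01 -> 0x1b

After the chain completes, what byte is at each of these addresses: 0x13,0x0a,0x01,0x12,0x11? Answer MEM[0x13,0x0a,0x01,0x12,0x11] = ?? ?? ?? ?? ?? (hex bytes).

MEM[0x13,0x0a,0x01,0x12,0x11] = 41 f6 bb a6 f6

D0: mem[0x10..0x16] <- [01 f6 a6 41 8d b2 fd]
D1: mem[0x09..0x0e] <- [01 f6 a6 41 8d b2]
D2: mem[0x18..0x1b] <- [bb b6 ca e6]
D3: mem[0x04..0x05] <- [4b 76]
D4: mem[0x1b..0x1c] <- [bb b6]
query mem[0x13]=0x41, mem[0x0a]=0xf6, mem[0x01]=0xbb, mem[0x12]=0xa6, mem[0x11]=0xf6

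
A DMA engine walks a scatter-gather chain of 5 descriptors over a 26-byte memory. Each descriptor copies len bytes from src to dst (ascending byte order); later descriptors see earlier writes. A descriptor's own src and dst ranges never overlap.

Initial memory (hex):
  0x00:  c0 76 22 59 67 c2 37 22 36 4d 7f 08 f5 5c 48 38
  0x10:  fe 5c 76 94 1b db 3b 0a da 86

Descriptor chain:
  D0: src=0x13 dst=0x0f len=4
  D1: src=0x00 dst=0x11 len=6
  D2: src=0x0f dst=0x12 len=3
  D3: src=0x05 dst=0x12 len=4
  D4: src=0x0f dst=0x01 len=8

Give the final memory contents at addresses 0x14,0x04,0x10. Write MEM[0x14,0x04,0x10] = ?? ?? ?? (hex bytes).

MEM[0x14,0x04,0x10] = 22 c2 1b

D0: mem[0x0f..0x12] <- [94 1b db 3b]
D1: mem[0x11..0x16] <- [c0 76 22 59 67 c2]
D2: mem[0x12..0x14] <- [94 1b c0]
D3: mem[0x12..0x15] <- [c2 37 22 36]
D4: mem[0x01..0x08] <- [94 1b c0 c2 37 22 36 c2]
query mem[0x14]=0x22, mem[0x04]=0xc2, mem[0x10]=0x1b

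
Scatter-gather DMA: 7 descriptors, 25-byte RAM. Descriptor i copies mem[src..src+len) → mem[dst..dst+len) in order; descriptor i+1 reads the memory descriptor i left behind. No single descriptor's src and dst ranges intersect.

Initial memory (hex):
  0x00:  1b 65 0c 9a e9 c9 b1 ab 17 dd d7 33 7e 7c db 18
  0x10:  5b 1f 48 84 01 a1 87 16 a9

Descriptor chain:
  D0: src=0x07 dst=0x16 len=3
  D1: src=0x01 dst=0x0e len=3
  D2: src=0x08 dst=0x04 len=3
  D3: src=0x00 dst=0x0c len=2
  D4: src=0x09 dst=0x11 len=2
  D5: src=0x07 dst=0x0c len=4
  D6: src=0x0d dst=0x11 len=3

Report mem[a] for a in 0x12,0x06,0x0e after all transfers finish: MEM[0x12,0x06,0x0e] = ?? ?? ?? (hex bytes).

[0] 0x07->0x16 len=3 : ab 17 dd
[1] 0x01->0x0e len=3 : 65 0c 9a
[2] 0x08->0x04 len=3 : 17 dd d7
[3] 0x00->0x0c len=2 : 1b 65
[4] 0x09->0x11 len=2 : dd d7
[5] 0x07->0x0c len=4 : ab 17 dd d7
[6] 0x0d->0x11 len=3 : 17 dd d7
query mem[0x12]=0xdd, mem[0x06]=0xd7, mem[0x0e]=0xdd

MEM[0x12,0x06,0x0e] = dd d7 dd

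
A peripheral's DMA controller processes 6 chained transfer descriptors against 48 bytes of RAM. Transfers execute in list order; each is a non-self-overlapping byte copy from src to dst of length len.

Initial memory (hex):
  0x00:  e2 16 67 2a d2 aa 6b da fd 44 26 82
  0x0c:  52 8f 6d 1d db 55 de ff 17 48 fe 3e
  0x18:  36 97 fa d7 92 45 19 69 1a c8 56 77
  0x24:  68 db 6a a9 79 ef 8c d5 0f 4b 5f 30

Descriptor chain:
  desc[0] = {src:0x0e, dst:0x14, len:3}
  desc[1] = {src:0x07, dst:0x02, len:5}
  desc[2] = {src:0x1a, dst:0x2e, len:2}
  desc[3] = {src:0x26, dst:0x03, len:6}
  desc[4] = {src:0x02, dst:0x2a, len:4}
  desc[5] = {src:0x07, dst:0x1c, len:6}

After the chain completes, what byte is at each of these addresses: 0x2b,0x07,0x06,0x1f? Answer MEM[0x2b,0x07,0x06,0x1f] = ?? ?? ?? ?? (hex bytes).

[0] 0x0e->0x14 len=3 : 6d 1d db
[1] 0x07->0x02 len=5 : da fd 44 26 82
[2] 0x1a->0x2e len=2 : fa d7
[3] 0x26->0x03 len=6 : 6a a9 79 ef 8c d5
[4] 0x02->0x2a len=4 : da 6a a9 79
[5] 0x07->0x1c len=6 : 8c d5 44 26 82 52
query mem[0x2b]=0x6a, mem[0x07]=0x8c, mem[0x06]=0xef, mem[0x1f]=0x26

MEM[0x2b,0x07,0x06,0x1f] = 6a 8c ef 26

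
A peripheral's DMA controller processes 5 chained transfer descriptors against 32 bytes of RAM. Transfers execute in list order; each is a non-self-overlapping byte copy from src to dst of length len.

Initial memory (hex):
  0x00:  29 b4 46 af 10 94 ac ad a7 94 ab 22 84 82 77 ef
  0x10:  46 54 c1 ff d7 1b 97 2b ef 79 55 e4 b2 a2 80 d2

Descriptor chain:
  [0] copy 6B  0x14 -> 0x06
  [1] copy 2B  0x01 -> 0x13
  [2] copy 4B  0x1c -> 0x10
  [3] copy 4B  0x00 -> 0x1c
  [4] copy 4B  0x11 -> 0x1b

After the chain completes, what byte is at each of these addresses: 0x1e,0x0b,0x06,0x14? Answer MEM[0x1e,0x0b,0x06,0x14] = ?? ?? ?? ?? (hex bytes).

[0] 0x14->0x06 len=6 : d7 1b 97 2b ef 79
[1] 0x01->0x13 len=2 : b4 46
[2] 0x1c->0x10 len=4 : b2 a2 80 d2
[3] 0x00->0x1c len=4 : 29 b4 46 af
[4] 0x11->0x1b len=4 : a2 80 d2 46
query mem[0x1e]=0x46, mem[0x0b]=0x79, mem[0x06]=0xd7, mem[0x14]=0x46

MEM[0x1e,0x0b,0x06,0x14] = 46 79 d7 46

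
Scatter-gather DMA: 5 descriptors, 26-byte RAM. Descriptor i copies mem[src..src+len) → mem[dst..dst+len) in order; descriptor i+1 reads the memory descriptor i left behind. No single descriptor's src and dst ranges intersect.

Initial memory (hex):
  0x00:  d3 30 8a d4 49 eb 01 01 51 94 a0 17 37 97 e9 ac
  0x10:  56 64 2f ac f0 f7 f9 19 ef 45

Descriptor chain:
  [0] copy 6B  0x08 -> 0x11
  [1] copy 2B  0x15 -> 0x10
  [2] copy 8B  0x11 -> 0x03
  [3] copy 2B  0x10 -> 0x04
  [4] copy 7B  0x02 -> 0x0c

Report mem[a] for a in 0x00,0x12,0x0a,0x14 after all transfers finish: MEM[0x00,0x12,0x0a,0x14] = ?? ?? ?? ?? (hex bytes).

[0] 0x08->0x11 len=6 : 51 94 a0 17 37 97
[1] 0x15->0x10 len=2 : 37 97
[2] 0x11->0x03 len=8 : 97 94 a0 17 37 97 19 ef
[3] 0x10->0x04 len=2 : 37 97
[4] 0x02->0x0c len=7 : 8a 97 37 97 17 37 97
query mem[0x00]=0xd3, mem[0x12]=0x97, mem[0x0a]=0xef, mem[0x14]=0x17

MEM[0x00,0x12,0x0a,0x14] = d3 97 ef 17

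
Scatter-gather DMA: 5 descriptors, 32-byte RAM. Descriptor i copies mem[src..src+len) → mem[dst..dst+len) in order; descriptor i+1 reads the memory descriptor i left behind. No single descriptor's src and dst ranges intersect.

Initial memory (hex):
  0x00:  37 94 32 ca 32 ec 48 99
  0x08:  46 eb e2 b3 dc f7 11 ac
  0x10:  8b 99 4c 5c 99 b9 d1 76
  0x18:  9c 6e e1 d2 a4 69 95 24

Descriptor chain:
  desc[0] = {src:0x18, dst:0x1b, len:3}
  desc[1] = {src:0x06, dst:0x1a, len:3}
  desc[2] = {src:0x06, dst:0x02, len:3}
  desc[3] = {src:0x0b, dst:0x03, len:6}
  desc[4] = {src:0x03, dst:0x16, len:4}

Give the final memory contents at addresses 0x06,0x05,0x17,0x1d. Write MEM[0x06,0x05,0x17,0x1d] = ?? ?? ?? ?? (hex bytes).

  after D0: wrote 3B at 0x1b = 9c6ee1
  after D1: wrote 3B at 0x1a = 489946
  after D2: wrote 3B at 0x02 = 489946
  after D3: wrote 6B at 0x03 = b3dcf711ac8b
  after D4: wrote 4B at 0x16 = b3dcf711
query mem[0x06]=0x11, mem[0x05]=0xf7, mem[0x17]=0xdc, mem[0x1d]=0xe1

MEM[0x06,0x05,0x17,0x1d] = 11 f7 dc e1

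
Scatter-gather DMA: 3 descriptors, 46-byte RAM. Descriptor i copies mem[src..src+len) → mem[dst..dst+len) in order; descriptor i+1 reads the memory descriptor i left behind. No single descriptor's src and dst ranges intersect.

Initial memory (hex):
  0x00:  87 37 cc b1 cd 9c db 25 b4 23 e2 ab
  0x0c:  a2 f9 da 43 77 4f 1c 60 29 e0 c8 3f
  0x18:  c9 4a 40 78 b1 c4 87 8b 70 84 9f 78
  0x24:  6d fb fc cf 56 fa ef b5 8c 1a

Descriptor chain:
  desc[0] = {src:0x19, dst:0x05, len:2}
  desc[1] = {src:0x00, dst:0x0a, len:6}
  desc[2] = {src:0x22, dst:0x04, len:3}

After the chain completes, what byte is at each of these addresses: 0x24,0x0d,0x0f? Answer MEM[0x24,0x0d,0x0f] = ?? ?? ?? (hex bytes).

#0 dst[0x05+2] := {0x4a,0x40}
#1 dst[0x0a+6] := {0x87,0x37,0xcc,0xb1,0xcd,0x4a}
#2 dst[0x04+3] := {0x9f,0x78,0x6d}
query mem[0x24]=0x6d, mem[0x0d]=0xb1, mem[0x0f]=0x4a

MEM[0x24,0x0d,0x0f] = 6d b1 4a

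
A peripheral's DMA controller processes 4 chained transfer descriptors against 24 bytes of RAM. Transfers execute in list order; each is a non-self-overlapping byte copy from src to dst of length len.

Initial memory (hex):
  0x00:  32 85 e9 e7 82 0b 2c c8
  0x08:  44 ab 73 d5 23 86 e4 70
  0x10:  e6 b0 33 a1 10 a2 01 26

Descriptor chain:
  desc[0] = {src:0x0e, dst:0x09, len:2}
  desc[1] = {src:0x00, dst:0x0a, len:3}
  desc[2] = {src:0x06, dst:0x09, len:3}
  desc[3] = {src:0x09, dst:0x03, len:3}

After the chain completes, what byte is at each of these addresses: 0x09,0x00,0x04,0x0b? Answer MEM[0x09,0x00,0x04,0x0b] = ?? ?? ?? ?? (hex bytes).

  after D0: wrote 2B at 0x09 = e470
  after D1: wrote 3B at 0x0a = 3285e9
  after D2: wrote 3B at 0x09 = 2cc844
  after D3: wrote 3B at 0x03 = 2cc844
query mem[0x09]=0x2c, mem[0x00]=0x32, mem[0x04]=0xc8, mem[0x0b]=0x44

MEM[0x09,0x00,0x04,0x0b] = 2c 32 c8 44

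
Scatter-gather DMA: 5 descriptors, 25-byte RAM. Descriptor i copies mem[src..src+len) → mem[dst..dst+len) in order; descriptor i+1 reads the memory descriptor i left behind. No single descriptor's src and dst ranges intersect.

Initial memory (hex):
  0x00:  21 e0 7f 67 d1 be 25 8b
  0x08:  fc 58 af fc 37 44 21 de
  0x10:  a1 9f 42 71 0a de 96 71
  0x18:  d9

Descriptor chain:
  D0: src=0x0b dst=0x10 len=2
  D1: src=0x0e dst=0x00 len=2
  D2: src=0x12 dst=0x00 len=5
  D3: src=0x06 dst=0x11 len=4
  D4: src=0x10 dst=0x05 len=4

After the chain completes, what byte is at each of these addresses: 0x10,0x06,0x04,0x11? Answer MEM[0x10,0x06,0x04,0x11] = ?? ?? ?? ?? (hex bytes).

D0: mem[0x10..0x11] <- [fc 37]
D1: mem[0x00..0x01] <- [21 de]
D2: mem[0x00..0x04] <- [42 71 0a de 96]
D3: mem[0x11..0x14] <- [25 8b fc 58]
D4: mem[0x05..0x08] <- [fc 25 8b fc]
query mem[0x10]=0xfc, mem[0x06]=0x25, mem[0x04]=0x96, mem[0x11]=0x25

MEM[0x10,0x06,0x04,0x11] = fc 25 96 25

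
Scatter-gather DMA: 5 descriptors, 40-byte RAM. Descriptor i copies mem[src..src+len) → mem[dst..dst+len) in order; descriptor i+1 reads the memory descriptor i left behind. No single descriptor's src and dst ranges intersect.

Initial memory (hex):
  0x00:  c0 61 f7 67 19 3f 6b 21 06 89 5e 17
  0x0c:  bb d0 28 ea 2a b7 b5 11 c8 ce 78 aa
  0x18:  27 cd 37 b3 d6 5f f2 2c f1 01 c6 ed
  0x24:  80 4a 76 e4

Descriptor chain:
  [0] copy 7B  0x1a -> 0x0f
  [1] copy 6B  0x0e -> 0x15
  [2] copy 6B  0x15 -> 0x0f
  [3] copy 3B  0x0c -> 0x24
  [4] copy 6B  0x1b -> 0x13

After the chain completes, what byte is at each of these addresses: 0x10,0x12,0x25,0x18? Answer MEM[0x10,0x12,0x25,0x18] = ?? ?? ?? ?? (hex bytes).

D0: mem[0x0f..0x15] <- [37 b3 d6 5f f2 2c f1]
D1: mem[0x15..0x1a] <- [28 37 b3 d6 5f f2]
D2: mem[0x0f..0x14] <- [28 37 b3 d6 5f f2]
D3: mem[0x24..0x26] <- [bb d0 28]
D4: mem[0x13..0x18] <- [b3 d6 5f f2 2c f1]
query mem[0x10]=0x37, mem[0x12]=0xd6, mem[0x25]=0xd0, mem[0x18]=0xf1

MEM[0x10,0x12,0x25,0x18] = 37 d6 d0 f1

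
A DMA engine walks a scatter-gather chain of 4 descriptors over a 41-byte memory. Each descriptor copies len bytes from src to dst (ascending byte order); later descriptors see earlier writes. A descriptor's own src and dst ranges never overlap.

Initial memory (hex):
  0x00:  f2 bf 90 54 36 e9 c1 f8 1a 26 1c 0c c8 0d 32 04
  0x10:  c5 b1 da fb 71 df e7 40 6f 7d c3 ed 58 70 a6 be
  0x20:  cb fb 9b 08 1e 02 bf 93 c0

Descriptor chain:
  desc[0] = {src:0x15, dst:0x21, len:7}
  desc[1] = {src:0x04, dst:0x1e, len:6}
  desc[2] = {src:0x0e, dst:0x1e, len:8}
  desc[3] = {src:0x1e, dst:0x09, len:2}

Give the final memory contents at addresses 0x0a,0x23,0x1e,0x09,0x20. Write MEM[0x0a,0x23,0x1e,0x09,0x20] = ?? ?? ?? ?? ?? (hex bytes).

MEM[0x0a,0x23,0x1e,0x09,0x20] = 04 fb 32 32 c5

#0 dst[0x21+7] := {0xdf,0xe7,0x40,0x6f,0x7d,0xc3,0xed}
#1 dst[0x1e+6] := {0x36,0xe9,0xc1,0xf8,0x1a,0x26}
#2 dst[0x1e+8] := {0x32,0x04,0xc5,0xb1,0xda,0xfb,0x71,0xdf}
#3 dst[0x09+2] := {0x32,0x04}
query mem[0x0a]=0x04, mem[0x23]=0xfb, mem[0x1e]=0x32, mem[0x09]=0x32, mem[0x20]=0xc5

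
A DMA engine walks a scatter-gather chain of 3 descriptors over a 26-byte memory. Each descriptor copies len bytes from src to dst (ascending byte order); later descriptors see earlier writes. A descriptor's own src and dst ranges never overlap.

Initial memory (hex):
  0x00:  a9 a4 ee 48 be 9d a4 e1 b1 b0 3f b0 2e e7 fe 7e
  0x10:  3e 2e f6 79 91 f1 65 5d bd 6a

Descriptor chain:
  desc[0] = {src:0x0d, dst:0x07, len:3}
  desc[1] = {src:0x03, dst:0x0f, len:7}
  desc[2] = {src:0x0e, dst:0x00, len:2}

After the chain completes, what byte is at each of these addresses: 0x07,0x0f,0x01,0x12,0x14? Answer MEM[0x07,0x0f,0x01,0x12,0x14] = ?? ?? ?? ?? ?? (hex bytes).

D0: mem[0x07..0x09] <- [e7 fe 7e]
D1: mem[0x0f..0x15] <- [48 be 9d a4 e7 fe 7e]
D2: mem[0x00..0x01] <- [fe 48]
query mem[0x07]=0xe7, mem[0x0f]=0x48, mem[0x01]=0x48, mem[0x12]=0xa4, mem[0x14]=0xfe

MEM[0x07,0x0f,0x01,0x12,0x14] = e7 48 48 a4 fe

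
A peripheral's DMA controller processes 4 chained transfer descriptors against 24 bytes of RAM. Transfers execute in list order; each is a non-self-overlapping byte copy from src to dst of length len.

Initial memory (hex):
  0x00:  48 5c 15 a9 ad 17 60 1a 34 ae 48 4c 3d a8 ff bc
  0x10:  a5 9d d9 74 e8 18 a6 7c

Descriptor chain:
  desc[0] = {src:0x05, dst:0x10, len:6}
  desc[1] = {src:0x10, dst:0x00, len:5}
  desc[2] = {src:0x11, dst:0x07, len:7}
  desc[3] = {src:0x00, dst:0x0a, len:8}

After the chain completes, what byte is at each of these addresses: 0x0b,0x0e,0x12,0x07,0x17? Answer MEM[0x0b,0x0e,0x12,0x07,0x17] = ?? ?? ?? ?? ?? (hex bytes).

D0: mem[0x10..0x15] <- [17 60 1a 34 ae 48]
D1: mem[0x00..0x04] <- [17 60 1a 34 ae]
D2: mem[0x07..0x0d] <- [60 1a 34 ae 48 a6 7c]
D3: mem[0x0a..0x11] <- [17 60 1a 34 ae 17 60 60]
query mem[0x0b]=0x60, mem[0x0e]=0xae, mem[0x12]=0x1a, mem[0x07]=0x60, mem[0x17]=0x7c

MEM[0x0b,0x0e,0x12,0x07,0x17] = 60 ae 1a 60 7c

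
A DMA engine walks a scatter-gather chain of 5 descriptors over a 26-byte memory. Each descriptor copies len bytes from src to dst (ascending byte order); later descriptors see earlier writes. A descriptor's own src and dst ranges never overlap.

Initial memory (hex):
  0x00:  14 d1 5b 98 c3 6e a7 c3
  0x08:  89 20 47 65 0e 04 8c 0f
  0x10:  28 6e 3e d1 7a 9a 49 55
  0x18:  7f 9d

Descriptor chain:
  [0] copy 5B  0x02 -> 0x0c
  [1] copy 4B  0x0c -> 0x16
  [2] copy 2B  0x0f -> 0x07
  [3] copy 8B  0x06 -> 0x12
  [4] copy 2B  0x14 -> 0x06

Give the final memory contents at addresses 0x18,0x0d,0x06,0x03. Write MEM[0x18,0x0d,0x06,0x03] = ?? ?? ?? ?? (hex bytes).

MEM[0x18,0x0d,0x06,0x03] = 5b 98 a7 98

D0: mem[0x0c..0x10] <- [5b 98 c3 6e a7]
D1: mem[0x16..0x19] <- [5b 98 c3 6e]
D2: mem[0x07..0x08] <- [6e a7]
D3: mem[0x12..0x19] <- [a7 6e a7 20 47 65 5b 98]
D4: mem[0x06..0x07] <- [a7 20]
query mem[0x18]=0x5b, mem[0x0d]=0x98, mem[0x06]=0xa7, mem[0x03]=0x98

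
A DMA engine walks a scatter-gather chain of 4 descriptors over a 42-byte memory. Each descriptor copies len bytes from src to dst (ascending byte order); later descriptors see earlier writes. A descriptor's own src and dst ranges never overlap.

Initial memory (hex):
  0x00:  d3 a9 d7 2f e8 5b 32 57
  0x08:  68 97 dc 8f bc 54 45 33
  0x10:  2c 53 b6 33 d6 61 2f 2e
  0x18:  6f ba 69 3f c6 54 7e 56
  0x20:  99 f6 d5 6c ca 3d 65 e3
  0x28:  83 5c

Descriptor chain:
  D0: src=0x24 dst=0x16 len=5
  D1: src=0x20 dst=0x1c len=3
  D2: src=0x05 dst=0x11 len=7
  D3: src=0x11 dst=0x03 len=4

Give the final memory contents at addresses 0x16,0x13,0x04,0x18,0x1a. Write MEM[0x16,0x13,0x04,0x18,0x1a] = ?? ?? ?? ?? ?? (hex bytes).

[0] 0x24->0x16 len=5 : ca 3d 65 e3 83
[1] 0x20->0x1c len=3 : 99 f6 d5
[2] 0x05->0x11 len=7 : 5b 32 57 68 97 dc 8f
[3] 0x11->0x03 len=4 : 5b 32 57 68
query mem[0x16]=0xdc, mem[0x13]=0x57, mem[0x04]=0x32, mem[0x18]=0x65, mem[0x1a]=0x83

MEM[0x16,0x13,0x04,0x18,0x1a] = dc 57 32 65 83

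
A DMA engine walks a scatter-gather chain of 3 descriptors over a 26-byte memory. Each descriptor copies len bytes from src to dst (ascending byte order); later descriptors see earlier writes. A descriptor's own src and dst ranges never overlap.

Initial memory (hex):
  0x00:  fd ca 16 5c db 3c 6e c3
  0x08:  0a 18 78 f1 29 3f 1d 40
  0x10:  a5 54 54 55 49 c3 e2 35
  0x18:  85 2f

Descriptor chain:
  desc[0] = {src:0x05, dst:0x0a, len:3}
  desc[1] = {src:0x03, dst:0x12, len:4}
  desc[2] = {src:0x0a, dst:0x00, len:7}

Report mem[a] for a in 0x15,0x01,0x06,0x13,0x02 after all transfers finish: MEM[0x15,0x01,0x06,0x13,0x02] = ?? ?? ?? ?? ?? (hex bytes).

MEM[0x15,0x01,0x06,0x13,0x02] = 6e 6e a5 db c3

  after D0: wrote 3B at 0x0a = 3c6ec3
  after D1: wrote 4B at 0x12 = 5cdb3c6e
  after D2: wrote 7B at 0x00 = 3c6ec33f1d40a5
query mem[0x15]=0x6e, mem[0x01]=0x6e, mem[0x06]=0xa5, mem[0x13]=0xdb, mem[0x02]=0xc3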